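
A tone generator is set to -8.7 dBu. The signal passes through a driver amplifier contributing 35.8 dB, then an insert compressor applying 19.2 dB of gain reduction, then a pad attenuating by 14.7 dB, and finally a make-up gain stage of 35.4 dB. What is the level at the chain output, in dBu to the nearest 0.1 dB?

In dB, series stages simply add:
-8.7 + 35.8 − 19.2 − 14.7 + 35.4 = +28.6 dBu.

+28.6 dBu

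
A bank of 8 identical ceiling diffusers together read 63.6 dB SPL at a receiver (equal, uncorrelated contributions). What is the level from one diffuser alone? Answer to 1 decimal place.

8 equal incoherent sources add 10·log₁₀(8) = 9.03 dB over one source.
L_one = 63.6 − 9.03 = 54.6 dB SPL.

54.6 dB SPL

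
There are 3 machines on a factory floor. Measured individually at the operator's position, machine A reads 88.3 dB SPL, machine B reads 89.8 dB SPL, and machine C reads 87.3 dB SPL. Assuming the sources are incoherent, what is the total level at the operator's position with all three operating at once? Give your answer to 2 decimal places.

93.36 dB SPL

Uncorrelated sources add in intensity (power), not in dB.
L_total = 10·log₁₀(10^(88.3/10) + 10^(89.8/10) + 10^(87.3/10)) = 10·log₁₀(2168000000) = 93.36 dB SPL.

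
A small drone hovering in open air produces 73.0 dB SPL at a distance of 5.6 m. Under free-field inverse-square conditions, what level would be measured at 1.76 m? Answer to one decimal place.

83.1 dB SPL

Free-field point source: level drops by 20·log₁₀ of the distance ratio.
ΔL = −20·log₁₀(1.76/5.6) = 10.05 dB, so L₂ = 73.0 + (10.05) = 83.1 dB SPL.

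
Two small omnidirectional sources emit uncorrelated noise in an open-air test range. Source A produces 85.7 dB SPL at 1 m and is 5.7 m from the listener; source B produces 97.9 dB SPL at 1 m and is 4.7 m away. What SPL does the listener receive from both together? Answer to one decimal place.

84.6 dB SPL

At the listener: L_A = 85.7 − 20·log₁₀(5.7) = 70.58 dB; L_B = 97.9 − 20·log₁₀(4.7) = 84.46 dB.
Combined: 10·log₁₀(10^(70.58/10)+10^(84.46/10)) = 84.6 dB SPL.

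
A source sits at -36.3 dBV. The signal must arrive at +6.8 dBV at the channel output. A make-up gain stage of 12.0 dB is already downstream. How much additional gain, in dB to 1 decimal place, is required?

31.1 dB

The required make-up gain is the shortfall in the dB sum.
G = +6.8 − (-36.3) − 12.0 = 31.1 dB.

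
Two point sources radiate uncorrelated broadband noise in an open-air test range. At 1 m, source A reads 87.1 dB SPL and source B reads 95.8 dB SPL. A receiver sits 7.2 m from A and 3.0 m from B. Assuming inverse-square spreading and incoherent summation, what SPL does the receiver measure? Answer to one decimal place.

86.4 dB SPL

At the listener: L_A = 87.1 − 20·log₁₀(7.2) = 69.95 dB; L_B = 95.8 − 20·log₁₀(3.0) = 86.26 dB.
Combined: 10·log₁₀(10^(69.95/10)+10^(86.26/10)) = 86.4 dB SPL.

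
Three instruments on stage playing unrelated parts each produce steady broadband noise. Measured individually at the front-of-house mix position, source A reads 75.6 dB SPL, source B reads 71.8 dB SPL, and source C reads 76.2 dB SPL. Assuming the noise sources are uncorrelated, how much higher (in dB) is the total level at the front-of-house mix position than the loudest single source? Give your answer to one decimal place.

3.5 dB

Add the sources as powers (linear), then convert back to dB:
L_total = 10·log₁₀(10^(75.6/10) + 10^(71.8/10) + 10^(76.2/10)) = 79.69 dB SPL.
Excess over the loudest (76.2 dB): 79.69 − 76.2 = 3.5 dB.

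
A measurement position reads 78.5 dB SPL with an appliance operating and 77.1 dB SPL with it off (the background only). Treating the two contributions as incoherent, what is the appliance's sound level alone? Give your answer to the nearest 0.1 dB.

Remove the background by subtracting linear intensities:
L_src = 10·log₁₀(10^(78.5/10) − 10^(77.1/10)) = 10·log₁₀(19510000) = 72.9 dB SPL.

72.9 dB SPL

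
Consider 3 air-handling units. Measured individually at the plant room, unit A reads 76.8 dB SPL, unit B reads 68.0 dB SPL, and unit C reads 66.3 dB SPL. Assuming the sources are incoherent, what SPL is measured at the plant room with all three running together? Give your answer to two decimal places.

Incoherent sources sum as intensities:
L_total = 10·log₁₀(10^(76.8/10) + 10^(68.0/10) + 10^(66.3/10)) = 10·log₁₀(58440000) = 77.67 dB SPL.

77.67 dB SPL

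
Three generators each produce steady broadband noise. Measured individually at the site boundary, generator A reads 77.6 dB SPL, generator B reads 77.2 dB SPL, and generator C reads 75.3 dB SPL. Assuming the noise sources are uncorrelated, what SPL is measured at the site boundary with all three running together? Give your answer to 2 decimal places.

Uncorrelated sources add in intensity (power), not in dB.
L_total = 10·log₁₀(10^(77.6/10) + 10^(77.2/10) + 10^(75.3/10)) = 10·log₁₀(143900000) = 81.58 dB SPL.

81.58 dB SPL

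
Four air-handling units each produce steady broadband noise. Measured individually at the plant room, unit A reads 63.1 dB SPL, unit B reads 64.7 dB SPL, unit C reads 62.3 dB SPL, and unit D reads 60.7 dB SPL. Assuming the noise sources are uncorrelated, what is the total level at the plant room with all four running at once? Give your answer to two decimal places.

68.96 dB SPL

Uncorrelated sources add in intensity (power), not in dB.
L_total = 10·log₁₀(10^(63.1/10) + 10^(64.7/10) + 10^(62.3/10) + 10^(60.7/10)) = 10·log₁₀(7866000) = 68.96 dB SPL.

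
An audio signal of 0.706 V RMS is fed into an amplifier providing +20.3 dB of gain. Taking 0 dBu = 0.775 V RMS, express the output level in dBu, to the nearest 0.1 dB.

Input level: 20·log₁₀(0.706/0.775) = -0.81 dBu.
Output: -0.81 + 20.3 = +19.5 dBu.

+19.5 dBu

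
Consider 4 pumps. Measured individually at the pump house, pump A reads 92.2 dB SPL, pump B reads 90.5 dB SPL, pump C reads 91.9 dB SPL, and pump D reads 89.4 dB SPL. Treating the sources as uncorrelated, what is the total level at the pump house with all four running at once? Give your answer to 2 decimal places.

Add the sources as powers (linear), then convert back to dB:
L_total = 10·log₁₀(10^(92.2/10) + 10^(90.5/10) + 10^(91.9/10) + 10^(89.4/10)) = 10·log₁₀(5201000000) = 97.16 dB SPL.

97.16 dB SPL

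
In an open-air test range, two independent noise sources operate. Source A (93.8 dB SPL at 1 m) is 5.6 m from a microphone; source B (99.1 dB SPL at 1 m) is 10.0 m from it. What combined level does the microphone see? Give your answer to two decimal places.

At the listener: L_A = 93.8 − 20·log₁₀(5.6) = 78.836 dB; L_B = 99.1 − 20·log₁₀(10.0) = 79.100 dB.
Combined: 10·log₁₀(10^(78.836/10)+10^(79.100/10)) = 81.98 dB SPL.

81.98 dB SPL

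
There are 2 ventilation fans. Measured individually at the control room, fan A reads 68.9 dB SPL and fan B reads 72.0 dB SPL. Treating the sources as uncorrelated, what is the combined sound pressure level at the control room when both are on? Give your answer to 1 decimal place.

Add the sources as powers (linear), then convert back to dB:
L_total = 10·log₁₀(10^(68.9/10) + 10^(72.0/10)) = 10·log₁₀(23610000) = 73.7 dB SPL.

73.7 dB SPL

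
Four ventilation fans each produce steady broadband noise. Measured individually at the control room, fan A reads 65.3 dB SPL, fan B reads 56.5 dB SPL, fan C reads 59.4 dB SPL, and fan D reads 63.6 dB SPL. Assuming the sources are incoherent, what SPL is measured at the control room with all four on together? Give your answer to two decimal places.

68.45 dB SPL

Add the sources as powers (linear), then convert back to dB:
L_total = 10·log₁₀(10^(65.3/10) + 10^(56.5/10) + 10^(59.4/10) + 10^(63.6/10)) = 10·log₁₀(6997000) = 68.45 dB SPL.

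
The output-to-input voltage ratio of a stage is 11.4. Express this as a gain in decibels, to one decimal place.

21.1 dB

Voltage ratio → dB uses the 20·log₁₀ form:
20·log₁₀(11.4) = 21.1 dB.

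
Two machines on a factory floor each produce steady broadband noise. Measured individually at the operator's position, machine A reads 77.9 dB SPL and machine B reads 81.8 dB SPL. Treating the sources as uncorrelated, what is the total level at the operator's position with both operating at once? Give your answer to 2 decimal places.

83.28 dB SPL

Uncorrelated sources add in intensity (power), not in dB.
L_total = 10·log₁₀(10^(77.9/10) + 10^(81.8/10)) = 10·log₁₀(213000000) = 83.28 dB SPL.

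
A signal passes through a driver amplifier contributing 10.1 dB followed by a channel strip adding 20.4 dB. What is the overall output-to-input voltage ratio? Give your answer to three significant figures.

Net gain = 10.1 + 20.4 = 30.5 dB.
Voltage ratio = 10^(30.5/20) = 33.5.

33.5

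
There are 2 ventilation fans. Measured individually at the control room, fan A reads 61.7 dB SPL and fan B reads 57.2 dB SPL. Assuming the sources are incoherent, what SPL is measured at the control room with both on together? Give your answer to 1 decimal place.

Incoherent sources sum as intensities:
L_total = 10·log₁₀(10^(61.7/10) + 10^(57.2/10)) = 10·log₁₀(2004000) = 63.0 dB SPL.

63.0 dB SPL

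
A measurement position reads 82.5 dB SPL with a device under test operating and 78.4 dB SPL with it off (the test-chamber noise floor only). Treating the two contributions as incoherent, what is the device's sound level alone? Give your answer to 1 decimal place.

Subtract intensities: L_src = 10·log₁₀(10^(L_total/10) − 10^(L_bg/10)).
L_src = 10·log₁₀(10^(82.5/10) − 10^(78.4/10)) = 10·log₁₀(108600000) = 80.4 dB SPL.

80.4 dB SPL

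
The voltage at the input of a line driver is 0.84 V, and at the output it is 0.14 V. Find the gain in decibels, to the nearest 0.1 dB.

For a voltage ratio, dB = 20·log₁₀(V₂/V₁).
20·log₁₀(0.14/0.84) = 20·log₁₀(0.1667) = -15.6 dB.

-15.6 dB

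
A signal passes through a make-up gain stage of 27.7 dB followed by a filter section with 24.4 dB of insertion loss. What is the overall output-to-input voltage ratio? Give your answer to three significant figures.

Net gain = 27.7 + (−24.4) = 3.3 dB.
Voltage ratio = 10^(3.3/20) = 1.46.

1.46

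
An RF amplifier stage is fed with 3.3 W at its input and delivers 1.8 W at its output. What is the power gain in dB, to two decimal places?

-2.63 dB

Power is a power quantity, so gain = 10·log₁₀(P_out/P_in).
10·log₁₀(1.8/3.3) = 10·log₁₀(0.5455) = -2.63 dB.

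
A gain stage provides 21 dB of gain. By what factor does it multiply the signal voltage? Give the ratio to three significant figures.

Voltage ratio = 10^(dB/20).
10^(21/20) = 10^(1.050) = 11.2.

11.2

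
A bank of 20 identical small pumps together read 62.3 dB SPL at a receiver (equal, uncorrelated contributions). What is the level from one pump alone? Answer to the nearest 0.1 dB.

20 equal incoherent sources add 10·log₁₀(20) = 13.01 dB over one source.
L_one = 62.3 − 13.01 = 49.3 dB SPL.

49.3 dB SPL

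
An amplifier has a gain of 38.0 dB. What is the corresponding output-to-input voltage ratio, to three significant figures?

Voltage ratio = 10^(dB/20).
10^(38.0/20) = 10^(1.900) = 79.4.

79.4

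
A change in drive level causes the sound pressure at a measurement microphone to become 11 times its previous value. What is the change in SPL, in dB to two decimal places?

Sound pressure is an amplitude quantity: ΔL = 20·log₁₀(p₂/p₁).
20·log₁₀(11) = 20.83 dB.

20.83 dB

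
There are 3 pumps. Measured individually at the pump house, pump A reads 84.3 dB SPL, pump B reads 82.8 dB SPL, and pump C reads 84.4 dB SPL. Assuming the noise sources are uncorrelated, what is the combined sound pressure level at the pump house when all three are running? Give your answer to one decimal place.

Uncorrelated sources add in intensity (power), not in dB.
L_total = 10·log₁₀(10^(84.3/10) + 10^(82.8/10) + 10^(84.4/10)) = 10·log₁₀(735100000) = 88.7 dB SPL.

88.7 dB SPL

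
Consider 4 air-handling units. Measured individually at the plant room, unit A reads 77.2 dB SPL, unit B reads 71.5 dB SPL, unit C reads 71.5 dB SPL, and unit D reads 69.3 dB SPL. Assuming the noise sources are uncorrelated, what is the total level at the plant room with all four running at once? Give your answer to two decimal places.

79.51 dB SPL

Uncorrelated sources add in intensity (power), not in dB.
L_total = 10·log₁₀(10^(77.2/10) + 10^(71.5/10) + 10^(71.5/10) + 10^(69.3/10)) = 10·log₁₀(89240000) = 79.51 dB SPL.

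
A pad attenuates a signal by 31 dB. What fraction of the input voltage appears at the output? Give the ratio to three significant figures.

Voltage ratio = 10^(dB/20).
10^(-31/20) = 10^(-1.550) = 0.0282.

0.0282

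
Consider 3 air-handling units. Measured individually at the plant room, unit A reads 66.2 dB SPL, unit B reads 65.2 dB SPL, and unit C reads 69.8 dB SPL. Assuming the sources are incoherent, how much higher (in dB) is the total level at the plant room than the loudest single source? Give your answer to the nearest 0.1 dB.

Uncorrelated sources add in intensity (power), not in dB.
L_total = 10·log₁₀(10^(66.2/10) + 10^(65.2/10) + 10^(69.8/10)) = 72.31 dB SPL.
Excess over the loudest (69.8 dB): 72.31 − 69.8 = 2.5 dB.

2.5 dB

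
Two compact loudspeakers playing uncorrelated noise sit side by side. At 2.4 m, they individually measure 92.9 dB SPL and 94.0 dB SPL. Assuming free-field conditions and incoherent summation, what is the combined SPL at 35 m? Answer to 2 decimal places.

73.22 dB SPL

Combined at 2.4 m: 10·log₁₀(10^(92.9/10)+10^(94.0/10)) = 96.495 dB SPL.
Then apply −20·log₁₀(35/2.4) = -23.277 dB → 73.22 dB SPL.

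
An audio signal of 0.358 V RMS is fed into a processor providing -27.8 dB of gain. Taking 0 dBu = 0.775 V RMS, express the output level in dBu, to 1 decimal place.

Input level: 20·log₁₀(0.358/0.775) = -6.71 dBu.
Output: -6.71 − 27.8 = -34.5 dBu.

-34.5 dBu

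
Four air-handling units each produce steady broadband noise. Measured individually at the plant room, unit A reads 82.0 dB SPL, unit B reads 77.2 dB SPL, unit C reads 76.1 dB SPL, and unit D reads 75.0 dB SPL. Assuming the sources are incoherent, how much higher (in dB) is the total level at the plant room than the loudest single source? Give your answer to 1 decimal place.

Incoherent sources sum as intensities:
L_total = 10·log₁₀(10^(82.0/10) + 10^(77.2/10) + 10^(76.1/10) + 10^(75.0/10)) = 84.52 dB SPL.
Excess over the loudest (82.0 dB): 84.52 − 82.0 = 2.5 dB.

2.5 dB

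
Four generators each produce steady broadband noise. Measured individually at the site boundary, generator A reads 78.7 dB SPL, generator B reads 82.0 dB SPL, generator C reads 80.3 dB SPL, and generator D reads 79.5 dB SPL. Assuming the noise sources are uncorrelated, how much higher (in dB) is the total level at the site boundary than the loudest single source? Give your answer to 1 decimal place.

Uncorrelated sources add in intensity (power), not in dB.
L_total = 10·log₁₀(10^(78.7/10) + 10^(82.0/10) + 10^(80.3/10) + 10^(79.5/10)) = 86.32 dB SPL.
Excess over the loudest (82.0 dB): 86.32 − 82.0 = 4.3 dB.

4.3 dB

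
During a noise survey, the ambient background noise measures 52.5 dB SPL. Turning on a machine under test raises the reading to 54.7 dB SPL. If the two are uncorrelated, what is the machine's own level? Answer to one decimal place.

Background correction is a power subtraction:
L_src = 10·log₁₀(10^(54.7/10) − 10^(52.5/10)) = 10·log₁₀(117300) = 50.7 dB SPL.

50.7 dB SPL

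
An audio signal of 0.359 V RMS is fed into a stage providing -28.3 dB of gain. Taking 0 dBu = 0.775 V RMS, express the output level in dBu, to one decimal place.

Input level: 20·log₁₀(0.359/0.775) = -6.68 dBu.
Output: -6.68 − 28.3 = -35.0 dBu.

-35.0 dBu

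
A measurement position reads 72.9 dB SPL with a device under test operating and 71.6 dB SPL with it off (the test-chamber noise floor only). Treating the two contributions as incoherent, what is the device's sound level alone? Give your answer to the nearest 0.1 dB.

Remove the background by subtracting linear intensities:
L_src = 10·log₁₀(10^(72.9/10) − 10^(71.6/10)) = 10·log₁₀(5044000) = 67.0 dB SPL.

67.0 dB SPL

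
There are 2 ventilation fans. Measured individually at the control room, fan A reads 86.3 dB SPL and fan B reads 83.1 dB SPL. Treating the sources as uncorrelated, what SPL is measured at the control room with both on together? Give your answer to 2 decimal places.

88.00 dB SPL

Incoherent sources sum as intensities:
L_total = 10·log₁₀(10^(86.3/10) + 10^(83.1/10)) = 10·log₁₀(630800000) = 88.00 dB SPL.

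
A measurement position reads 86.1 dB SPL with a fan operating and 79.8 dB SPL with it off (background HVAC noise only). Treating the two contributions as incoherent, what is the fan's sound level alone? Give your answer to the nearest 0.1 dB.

Background correction is a power subtraction:
L_src = 10·log₁₀(10^(86.1/10) − 10^(79.8/10)) = 10·log₁₀(311900000) = 84.9 dB SPL.

84.9 dB SPL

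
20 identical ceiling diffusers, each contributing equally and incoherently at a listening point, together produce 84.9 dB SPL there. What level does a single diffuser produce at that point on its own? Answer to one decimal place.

71.9 dB SPL

20 equal incoherent sources add 10·log₁₀(20) = 13.01 dB over one source.
L_one = 84.9 − 13.01 = 71.9 dB SPL.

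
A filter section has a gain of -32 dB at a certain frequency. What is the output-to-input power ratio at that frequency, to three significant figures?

Power ratio = 10^(dB/10).
10^(-32/10) = 10^(-3.200) = 0.000631.

0.000631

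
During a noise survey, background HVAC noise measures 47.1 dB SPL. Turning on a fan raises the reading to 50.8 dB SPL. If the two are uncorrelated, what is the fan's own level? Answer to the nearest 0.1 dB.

Subtract intensities: L_src = 10·log₁₀(10^(L_total/10) − 10^(L_bg/10)).
L_src = 10·log₁₀(10^(50.8/10) − 10^(47.1/10)) = 10·log₁₀(68940) = 48.4 dB SPL.

48.4 dB SPL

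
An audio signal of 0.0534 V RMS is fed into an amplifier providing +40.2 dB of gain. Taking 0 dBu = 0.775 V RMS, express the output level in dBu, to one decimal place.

Input level: 20·log₁₀(0.0534/0.775) = -23.24 dBu.
Output: -23.24 + 40.2 = +17.0 dBu.

+17.0 dBu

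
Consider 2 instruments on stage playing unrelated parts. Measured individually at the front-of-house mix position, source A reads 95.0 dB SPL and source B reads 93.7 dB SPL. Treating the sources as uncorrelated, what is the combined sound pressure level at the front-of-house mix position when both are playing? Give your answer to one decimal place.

Add the sources as powers (linear), then convert back to dB:
L_total = 10·log₁₀(10^(95.0/10) + 10^(93.7/10)) = 10·log₁₀(5507000000) = 97.4 dB SPL.

97.4 dB SPL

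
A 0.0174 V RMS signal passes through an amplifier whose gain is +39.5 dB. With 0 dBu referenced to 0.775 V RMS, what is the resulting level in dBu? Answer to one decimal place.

+6.5 dBu

Input level: 20·log₁₀(0.0174/0.775) = -32.98 dBu.
Output: -32.98 + 39.5 = +6.5 dBu.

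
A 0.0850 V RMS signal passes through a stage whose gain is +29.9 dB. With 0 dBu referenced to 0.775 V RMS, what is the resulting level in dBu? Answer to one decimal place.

Input level: 20·log₁₀(0.0850/0.775) = -19.20 dBu.
Output: -19.20 + 29.9 = +10.7 dBu.

+10.7 dBu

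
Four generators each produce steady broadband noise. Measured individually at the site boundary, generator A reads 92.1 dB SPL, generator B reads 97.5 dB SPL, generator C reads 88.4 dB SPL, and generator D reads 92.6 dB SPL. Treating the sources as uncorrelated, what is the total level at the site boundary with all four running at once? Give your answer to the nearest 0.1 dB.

Uncorrelated sources add in intensity (power), not in dB.
L_total = 10·log₁₀(10^(92.1/10) + 10^(97.5/10) + 10^(88.4/10) + 10^(92.6/10)) = 10·log₁₀(9757000000) = 99.9 dB SPL.

99.9 dB SPL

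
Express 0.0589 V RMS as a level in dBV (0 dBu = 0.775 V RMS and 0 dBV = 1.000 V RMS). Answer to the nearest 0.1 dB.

-24.6 dBV

dBV = 20·log₁₀(V / 1.000 V).
20·log₁₀(0.0589/1.000) = -24.6 dBV.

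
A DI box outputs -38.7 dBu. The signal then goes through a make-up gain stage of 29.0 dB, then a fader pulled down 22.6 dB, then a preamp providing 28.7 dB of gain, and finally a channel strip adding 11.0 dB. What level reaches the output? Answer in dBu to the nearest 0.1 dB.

+7.4 dBu

In dB, series stages simply add:
-38.7 + 29.0 − 22.6 + 28.7 + 11.0 = +7.4 dBu.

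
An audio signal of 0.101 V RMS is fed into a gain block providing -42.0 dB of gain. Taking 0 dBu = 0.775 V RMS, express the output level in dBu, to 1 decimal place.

Input level: 20·log₁₀(0.101/0.775) = -17.70 dBu.
Output: -17.70 − 42.0 = -59.7 dBu.

-59.7 dBu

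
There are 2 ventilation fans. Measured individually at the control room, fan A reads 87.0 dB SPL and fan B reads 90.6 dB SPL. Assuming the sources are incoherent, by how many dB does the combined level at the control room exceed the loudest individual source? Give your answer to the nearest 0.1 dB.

1.6 dB

Add the sources as powers (linear), then convert back to dB:
L_total = 10·log₁₀(10^(87.0/10) + 10^(90.6/10)) = 92.17 dB SPL.
Excess over the loudest (90.6 dB): 92.17 − 90.6 = 1.6 dB.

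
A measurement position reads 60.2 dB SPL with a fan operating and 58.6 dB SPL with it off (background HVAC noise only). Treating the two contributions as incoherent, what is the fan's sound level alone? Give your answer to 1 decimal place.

Remove the background by subtracting linear intensities:
L_src = 10·log₁₀(10^(60.2/10) − 10^(58.6/10)) = 10·log₁₀(322700) = 55.1 dB SPL.

55.1 dB SPL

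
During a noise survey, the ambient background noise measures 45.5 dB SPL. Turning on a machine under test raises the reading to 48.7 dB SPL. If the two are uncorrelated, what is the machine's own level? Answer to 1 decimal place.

45.9 dB SPL

Background correction is a power subtraction:
L_src = 10·log₁₀(10^(48.7/10) − 10^(45.5/10)) = 10·log₁₀(38650) = 45.9 dB SPL.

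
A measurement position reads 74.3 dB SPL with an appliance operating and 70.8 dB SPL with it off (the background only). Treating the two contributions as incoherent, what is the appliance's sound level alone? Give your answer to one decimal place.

Background correction is a power subtraction:
L_src = 10·log₁₀(10^(74.3/10) − 10^(70.8/10)) = 10·log₁₀(14890000) = 71.7 dB SPL.

71.7 dB SPL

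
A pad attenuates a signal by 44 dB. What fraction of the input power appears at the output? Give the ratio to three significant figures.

Power ratio = 10^(dB/10).
10^(-44/10) = 10^(-4.400) = 0.0000398.

0.0000398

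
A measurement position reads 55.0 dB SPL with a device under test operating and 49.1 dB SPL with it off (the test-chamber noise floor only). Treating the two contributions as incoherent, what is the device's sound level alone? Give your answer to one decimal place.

53.7 dB SPL

Subtract intensities: L_src = 10·log₁₀(10^(L_total/10) − 10^(L_bg/10)).
L_src = 10·log₁₀(10^(55.0/10) − 10^(49.1/10)) = 10·log₁₀(234900) = 53.7 dB SPL.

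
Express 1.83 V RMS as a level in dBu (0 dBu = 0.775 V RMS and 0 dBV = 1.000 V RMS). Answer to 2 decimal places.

+7.46 dBu

dBu = 20·log₁₀(V / 0.775 V).
20·log₁₀(1.83/0.775) = +7.46 dBu.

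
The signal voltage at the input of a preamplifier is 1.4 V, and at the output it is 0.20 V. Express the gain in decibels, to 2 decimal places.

Voltage ratio → dB uses the 20·log₁₀ form:
20·log₁₀(0.20/1.4) = 20·log₁₀(0.1429) = -16.90 dB.

-16.90 dB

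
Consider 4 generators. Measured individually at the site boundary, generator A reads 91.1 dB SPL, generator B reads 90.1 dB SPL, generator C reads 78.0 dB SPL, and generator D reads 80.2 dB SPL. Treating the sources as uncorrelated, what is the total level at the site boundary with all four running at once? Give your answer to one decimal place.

Uncorrelated sources add in intensity (power), not in dB.
L_total = 10·log₁₀(10^(91.1/10) + 10^(90.1/10) + 10^(78.0/10) + 10^(80.2/10)) = 10·log₁₀(2479000000) = 93.9 dB SPL.

93.9 dB SPL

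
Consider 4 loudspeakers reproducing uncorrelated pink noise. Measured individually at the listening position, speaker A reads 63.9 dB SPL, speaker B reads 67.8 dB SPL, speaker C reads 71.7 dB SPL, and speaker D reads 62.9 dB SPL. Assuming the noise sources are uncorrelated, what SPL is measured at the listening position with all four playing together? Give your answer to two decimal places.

74.02 dB SPL

Uncorrelated sources add in intensity (power), not in dB.
L_total = 10·log₁₀(10^(63.9/10) + 10^(67.8/10) + 10^(71.7/10) + 10^(62.9/10)) = 10·log₁₀(25220000) = 74.02 dB SPL.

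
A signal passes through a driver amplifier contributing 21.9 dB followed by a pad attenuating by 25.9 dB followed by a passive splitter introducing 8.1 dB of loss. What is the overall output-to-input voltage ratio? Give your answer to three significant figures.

Net gain = 21.9 + (−25.9) + (−8.1) = -12.1 dB.
Voltage ratio = 10^(-12.1/20) = 0.248.

0.248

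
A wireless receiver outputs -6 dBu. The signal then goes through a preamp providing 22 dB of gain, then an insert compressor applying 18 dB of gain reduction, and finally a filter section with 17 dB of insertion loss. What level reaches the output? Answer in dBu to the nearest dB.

Cascaded gains and losses add directly in dB.
-6 + 22 − 18 − 17 = -19 dBu.

-19 dBu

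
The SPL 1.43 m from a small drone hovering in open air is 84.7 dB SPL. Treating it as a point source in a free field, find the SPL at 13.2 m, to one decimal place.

Free-field point source: level drops by 20·log₁₀ of the distance ratio.
ΔL = −20·log₁₀(13.2/1.43) = -19.30 dB, so L₂ = 84.7 + (-19.30) = 65.4 dB SPL.

65.4 dB SPL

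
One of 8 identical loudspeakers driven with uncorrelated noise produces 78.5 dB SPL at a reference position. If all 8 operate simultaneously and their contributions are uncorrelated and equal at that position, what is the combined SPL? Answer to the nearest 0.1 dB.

87.5 dB SPL

8 equal incoherent sources raise the level by 10·log₁₀(8) = 9.03 dB.
L_total = 78.5 + 9.03 = 87.5 dB SPL.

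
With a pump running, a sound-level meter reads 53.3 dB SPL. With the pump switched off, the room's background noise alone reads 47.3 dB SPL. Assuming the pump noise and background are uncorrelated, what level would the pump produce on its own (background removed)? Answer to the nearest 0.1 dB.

Background correction is a power subtraction:
L_src = 10·log₁₀(10^(53.3/10) − 10^(47.3/10)) = 10·log₁₀(160100) = 52.0 dB SPL.

52.0 dB SPL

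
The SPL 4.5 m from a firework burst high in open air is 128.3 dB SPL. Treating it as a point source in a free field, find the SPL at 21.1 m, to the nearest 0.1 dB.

114.9 dB SPL

For a point source in a free field, ΔL = −20·log₁₀(d₂/d₁).
ΔL = −20·log₁₀(21.1/4.5) = -13.42 dB, so L₂ = 128.3 + (-13.42) = 114.9 dB SPL.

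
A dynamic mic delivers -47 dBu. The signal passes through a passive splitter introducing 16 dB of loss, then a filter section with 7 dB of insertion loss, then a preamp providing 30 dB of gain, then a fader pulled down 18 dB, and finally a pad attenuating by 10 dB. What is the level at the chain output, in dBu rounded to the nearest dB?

Cascaded gains and losses add directly in dB.
-47 − 16 − 7 + 30 − 18 − 10 = -68 dBu.

-68 dBu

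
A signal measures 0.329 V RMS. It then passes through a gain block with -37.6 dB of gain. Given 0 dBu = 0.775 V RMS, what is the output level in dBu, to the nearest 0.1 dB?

-45.0 dBu

Input level: 20·log₁₀(0.329/0.775) = -7.44 dBu.
Output: -7.44 − 37.6 = -45.0 dBu.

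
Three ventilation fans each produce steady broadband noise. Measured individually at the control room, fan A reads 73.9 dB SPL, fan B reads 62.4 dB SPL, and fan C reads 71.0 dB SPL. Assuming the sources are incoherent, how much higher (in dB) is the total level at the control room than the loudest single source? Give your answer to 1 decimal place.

2.0 dB

Add the sources as powers (linear), then convert back to dB:
L_total = 10·log₁₀(10^(73.9/10) + 10^(62.4/10) + 10^(71.0/10)) = 75.90 dB SPL.
Excess over the loudest (73.9 dB): 75.90 − 73.9 = 2.0 dB.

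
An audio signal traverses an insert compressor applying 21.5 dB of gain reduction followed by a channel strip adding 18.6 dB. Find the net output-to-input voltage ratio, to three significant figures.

Net gain = (−21.5) + 18.6 = -2.9 dB.
Voltage ratio = 10^(-2.9/20) = 0.716.

0.716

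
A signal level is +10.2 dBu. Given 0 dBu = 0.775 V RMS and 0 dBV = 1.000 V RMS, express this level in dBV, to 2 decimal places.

The offset between the scales is 20·log₁₀(0.775/1.000) = −2.214 dB.
So dBV = +10.2 − 2.214 = +7.99 dBV.

+7.99 dBV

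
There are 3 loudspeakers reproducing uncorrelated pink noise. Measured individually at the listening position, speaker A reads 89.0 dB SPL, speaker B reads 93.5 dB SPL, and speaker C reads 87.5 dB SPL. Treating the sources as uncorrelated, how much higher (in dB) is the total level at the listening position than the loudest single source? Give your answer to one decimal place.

Incoherent sources sum as intensities:
L_total = 10·log₁₀(10^(89.0/10) + 10^(93.5/10) + 10^(87.5/10)) = 95.56 dB SPL.
Excess over the loudest (93.5 dB): 95.56 − 93.5 = 2.1 dB.

2.1 dB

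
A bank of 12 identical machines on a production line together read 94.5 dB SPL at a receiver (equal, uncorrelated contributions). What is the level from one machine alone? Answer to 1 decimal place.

83.7 dB SPL

12 equal incoherent sources add 10·log₁₀(12) = 10.79 dB over one source.
L_one = 94.5 − 10.79 = 83.7 dB SPL.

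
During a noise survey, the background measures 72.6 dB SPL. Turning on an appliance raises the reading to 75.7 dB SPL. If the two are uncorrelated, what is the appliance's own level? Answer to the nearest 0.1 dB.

72.8 dB SPL

Remove the background by subtracting linear intensities:
L_src = 10·log₁₀(10^(75.7/10) − 10^(72.6/10)) = 10·log₁₀(18960000) = 72.8 dB SPL.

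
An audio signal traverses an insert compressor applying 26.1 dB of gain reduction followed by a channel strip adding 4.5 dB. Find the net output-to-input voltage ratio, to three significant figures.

Net gain = (−26.1) + 4.5 = -21.6 dB.
Voltage ratio = 10^(-21.6/20) = 0.0832.

0.0832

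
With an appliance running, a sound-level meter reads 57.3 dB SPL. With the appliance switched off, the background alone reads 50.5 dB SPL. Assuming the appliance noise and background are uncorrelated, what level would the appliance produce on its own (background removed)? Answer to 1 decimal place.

Subtract intensities: L_src = 10·log₁₀(10^(L_total/10) − 10^(L_bg/10)).
L_src = 10·log₁₀(10^(57.3/10) − 10^(50.5/10)) = 10·log₁₀(424800) = 56.3 dB SPL.

56.3 dB SPL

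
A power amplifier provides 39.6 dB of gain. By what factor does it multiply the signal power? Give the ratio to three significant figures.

Power ratio = 10^(dB/10).
10^(39.6/10) = 10^(3.960) = 9120.

9120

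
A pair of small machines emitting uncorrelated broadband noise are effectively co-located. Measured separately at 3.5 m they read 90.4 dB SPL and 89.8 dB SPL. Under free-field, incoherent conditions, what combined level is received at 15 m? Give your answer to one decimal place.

80.5 dB SPL

Combined at 3.5 m: 10·log₁₀(10^(90.4/10)+10^(89.8/10)) = 93.12 dB SPL.
Then apply −20·log₁₀(15/3.5) = -12.64 dB → 80.5 dB SPL.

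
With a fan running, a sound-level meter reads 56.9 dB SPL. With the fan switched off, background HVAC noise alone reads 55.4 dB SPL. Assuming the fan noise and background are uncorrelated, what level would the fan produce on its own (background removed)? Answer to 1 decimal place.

51.6 dB SPL

Subtract intensities: L_src = 10·log₁₀(10^(L_total/10) − 10^(L_bg/10)).
L_src = 10·log₁₀(10^(56.9/10) − 10^(55.4/10)) = 10·log₁₀(143000) = 51.6 dB SPL.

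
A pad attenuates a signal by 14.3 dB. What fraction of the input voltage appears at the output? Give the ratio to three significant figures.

Voltage ratio = 10^(dB/20).
10^(-14.3/20) = 10^(-0.7150) = 0.193.

0.193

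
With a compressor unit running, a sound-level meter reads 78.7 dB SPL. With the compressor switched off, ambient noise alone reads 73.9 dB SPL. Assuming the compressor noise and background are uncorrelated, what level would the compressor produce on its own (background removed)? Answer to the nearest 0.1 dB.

77.0 dB SPL

Background correction is a power subtraction:
L_src = 10·log₁₀(10^(78.7/10) − 10^(73.9/10)) = 10·log₁₀(49580000) = 77.0 dB SPL.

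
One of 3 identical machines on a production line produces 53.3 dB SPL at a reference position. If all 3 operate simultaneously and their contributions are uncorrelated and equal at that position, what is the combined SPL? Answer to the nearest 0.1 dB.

58.1 dB SPL

3 equal incoherent sources raise the level by 10·log₁₀(3) = 4.77 dB.
L_total = 53.3 + 4.77 = 58.1 dB SPL.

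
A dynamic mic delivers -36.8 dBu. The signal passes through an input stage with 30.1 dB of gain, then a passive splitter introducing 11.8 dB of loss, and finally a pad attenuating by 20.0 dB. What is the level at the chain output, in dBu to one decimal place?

Cascaded gains and losses add directly in dB.
-36.8 + 30.1 − 11.8 − 20.0 = -38.5 dBu.

-38.5 dBu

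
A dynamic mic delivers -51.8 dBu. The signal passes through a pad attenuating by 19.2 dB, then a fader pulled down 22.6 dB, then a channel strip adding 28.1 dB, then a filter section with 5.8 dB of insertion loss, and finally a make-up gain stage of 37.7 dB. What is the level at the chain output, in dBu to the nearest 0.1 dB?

-33.6 dBu

Cascaded gains and losses add directly in dB.
-51.8 − 19.2 − 22.6 + 28.1 − 5.8 + 37.7 = -33.6 dBu.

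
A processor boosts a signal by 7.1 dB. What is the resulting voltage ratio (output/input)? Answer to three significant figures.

Voltage ratio = 10^(dB/20).
10^(7.1/20) = 10^(0.3550) = 2.26.

2.26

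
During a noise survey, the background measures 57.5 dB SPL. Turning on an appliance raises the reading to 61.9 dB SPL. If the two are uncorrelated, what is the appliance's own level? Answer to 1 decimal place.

59.9 dB SPL

Subtract intensities: L_src = 10·log₁₀(10^(L_total/10) − 10^(L_bg/10)).
L_src = 10·log₁₀(10^(61.9/10) − 10^(57.5/10)) = 10·log₁₀(986500) = 59.9 dB SPL.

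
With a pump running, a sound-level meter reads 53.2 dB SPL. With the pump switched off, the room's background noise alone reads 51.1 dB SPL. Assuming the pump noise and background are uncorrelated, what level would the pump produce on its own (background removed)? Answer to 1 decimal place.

Subtract intensities: L_src = 10·log₁₀(10^(L_total/10) − 10^(L_bg/10)).
L_src = 10·log₁₀(10^(53.2/10) − 10^(51.1/10)) = 10·log₁₀(80100) = 49.0 dB SPL.

49.0 dB SPL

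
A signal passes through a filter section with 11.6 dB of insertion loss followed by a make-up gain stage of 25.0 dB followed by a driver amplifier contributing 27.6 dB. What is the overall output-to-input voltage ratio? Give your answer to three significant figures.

Net gain = (−11.6) + 25.0 + 27.6 = 41.0 dB.
Voltage ratio = 10^(41.0/20) = 112.

112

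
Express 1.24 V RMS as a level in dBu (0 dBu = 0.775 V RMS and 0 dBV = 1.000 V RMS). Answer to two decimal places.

+4.08 dBu

dBu = 20·log₁₀(V / 0.775 V).
20·log₁₀(1.24/0.775) = +4.08 dBu.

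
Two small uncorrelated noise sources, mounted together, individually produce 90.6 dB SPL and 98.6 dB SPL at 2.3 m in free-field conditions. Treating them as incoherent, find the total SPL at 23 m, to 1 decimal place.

Combined at 2.3 m: 10·log₁₀(10^(90.6/10)+10^(98.6/10)) = 99.24 dB SPL.
Then apply −20·log₁₀(23/2.3) = -20.00 dB → 79.2 dB SPL.

79.2 dB SPL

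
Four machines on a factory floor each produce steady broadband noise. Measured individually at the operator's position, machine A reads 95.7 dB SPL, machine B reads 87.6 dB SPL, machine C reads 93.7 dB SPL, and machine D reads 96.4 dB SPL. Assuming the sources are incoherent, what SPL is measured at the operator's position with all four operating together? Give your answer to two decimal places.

100.41 dB SPL

Add the sources as powers (linear), then convert back to dB:
L_total = 10·log₁₀(10^(95.7/10) + 10^(87.6/10) + 10^(93.7/10) + 10^(96.4/10)) = 10·log₁₀(11000000000) = 100.41 dB SPL.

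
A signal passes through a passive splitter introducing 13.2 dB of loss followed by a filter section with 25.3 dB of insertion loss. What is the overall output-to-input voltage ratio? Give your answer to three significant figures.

Net gain = (−13.2) + (−25.3) = -38.5 dB.
Voltage ratio = 10^(-38.5/20) = 0.0119.

0.0119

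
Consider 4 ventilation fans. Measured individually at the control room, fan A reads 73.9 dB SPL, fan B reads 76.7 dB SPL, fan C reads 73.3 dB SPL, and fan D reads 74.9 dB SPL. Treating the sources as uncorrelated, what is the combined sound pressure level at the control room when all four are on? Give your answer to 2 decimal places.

Uncorrelated sources add in intensity (power), not in dB.
L_total = 10·log₁₀(10^(73.9/10) + 10^(76.7/10) + 10^(73.3/10) + 10^(74.9/10)) = 10·log₁₀(123600000) = 80.92 dB SPL.

80.92 dB SPL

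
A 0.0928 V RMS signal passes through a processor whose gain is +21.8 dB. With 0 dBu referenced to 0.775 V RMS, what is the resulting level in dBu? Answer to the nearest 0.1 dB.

Input level: 20·log₁₀(0.0928/0.775) = -18.44 dBu.
Output: -18.44 + 21.8 = +3.4 dBu.

+3.4 dBu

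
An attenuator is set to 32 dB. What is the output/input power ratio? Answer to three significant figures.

Power ratio = 10^(dB/10).
10^(-32/10) = 10^(-3.200) = 0.000631.

0.000631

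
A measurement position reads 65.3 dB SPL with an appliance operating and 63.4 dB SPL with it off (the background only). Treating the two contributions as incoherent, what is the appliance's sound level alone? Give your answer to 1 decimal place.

60.8 dB SPL

Background correction is a power subtraction:
L_src = 10·log₁₀(10^(65.3/10) − 10^(63.4/10)) = 10·log₁₀(1201000) = 60.8 dB SPL.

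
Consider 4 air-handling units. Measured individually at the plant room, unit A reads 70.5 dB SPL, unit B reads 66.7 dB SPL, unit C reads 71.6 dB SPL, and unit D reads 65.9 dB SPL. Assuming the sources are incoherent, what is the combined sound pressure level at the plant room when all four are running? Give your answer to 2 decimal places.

75.35 dB SPL

Incoherent sources sum as intensities:
L_total = 10·log₁₀(10^(70.5/10) + 10^(66.7/10) + 10^(71.6/10) + 10^(65.9/10)) = 10·log₁₀(34240000) = 75.35 dB SPL.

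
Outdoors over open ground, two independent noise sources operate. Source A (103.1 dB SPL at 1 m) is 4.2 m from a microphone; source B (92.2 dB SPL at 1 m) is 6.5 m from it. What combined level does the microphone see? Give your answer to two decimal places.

At the listener: L_A = 103.1 − 20·log₁₀(4.2) = 90.635 dB; L_B = 92.2 − 20·log₁₀(6.5) = 75.942 dB.
Combined: 10·log₁₀(10^(90.635/10)+10^(75.942/10)) = 90.78 dB SPL.

90.78 dB SPL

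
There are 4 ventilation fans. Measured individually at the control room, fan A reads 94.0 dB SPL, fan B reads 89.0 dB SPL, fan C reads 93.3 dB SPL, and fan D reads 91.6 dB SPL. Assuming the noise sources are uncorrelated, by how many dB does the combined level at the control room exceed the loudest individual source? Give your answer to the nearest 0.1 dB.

4.4 dB

Uncorrelated sources add in intensity (power), not in dB.
L_total = 10·log₁₀(10^(94.0/10) + 10^(89.0/10) + 10^(93.3/10) + 10^(91.6/10)) = 98.38 dB SPL.
Excess over the loudest (94.0 dB): 98.38 − 94.0 = 4.4 dB.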